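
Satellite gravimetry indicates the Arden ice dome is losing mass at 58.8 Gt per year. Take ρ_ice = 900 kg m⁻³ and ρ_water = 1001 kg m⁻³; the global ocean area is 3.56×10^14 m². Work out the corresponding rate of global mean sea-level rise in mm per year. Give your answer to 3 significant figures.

≈ 0.165 mm/yr

ρ_w = 1001 kg m⁻³. Annual water volume added = 58.8 Gt / ρ_w = 5.880×10^13 kg / 1001 kg m⁻³ = 5.874×10^10 m³.
Δh per year = 5.874×10^10 / 3.56×10^14 = 1.65×10^-4 m = 0.165 mm.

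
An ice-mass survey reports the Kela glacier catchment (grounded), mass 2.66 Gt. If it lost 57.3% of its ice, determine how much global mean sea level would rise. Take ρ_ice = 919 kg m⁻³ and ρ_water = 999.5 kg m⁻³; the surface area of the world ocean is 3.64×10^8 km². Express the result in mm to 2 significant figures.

≈ 4.2×10^-3 mm

Kela: 0.573 × 2.66 Gt = 1.524×10^12 kg; dividing by ρ_w = 999.5 kg m⁻³ gives 1.525×10^9 m³ of water.
Spread over 3.64×10^14 m² of ocean, Δh = 1.525×10^9 / 3.64×10^14 = 4.19×10^-6 m = 4.2×10^-3 mm.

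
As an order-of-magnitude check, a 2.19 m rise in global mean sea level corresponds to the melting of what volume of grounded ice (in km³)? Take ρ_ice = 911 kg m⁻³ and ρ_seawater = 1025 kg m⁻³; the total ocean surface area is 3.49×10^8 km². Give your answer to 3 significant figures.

≈ 8.60×10^5 km³

Required water volume = Δh × A = 2.19 m × 3.49×10^14 m² = 7.643×10^14 m³ = 7.643×10^5 km³.
Ice volume = water volume × ρ_w/ρ_ice = 7.643×10^5 × 1025/911 = 8.60×10^5 km³.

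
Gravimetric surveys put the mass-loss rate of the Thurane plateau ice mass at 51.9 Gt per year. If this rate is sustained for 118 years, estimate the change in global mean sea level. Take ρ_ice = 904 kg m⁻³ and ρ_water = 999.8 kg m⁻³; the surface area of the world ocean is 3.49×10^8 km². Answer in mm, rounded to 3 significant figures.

≈ 17.6 mm

Total mass lost = 51.9 Gt/yr × 118 yr = 6124 Gt = 6.124×10^15 kg.
ρ_w = 999.8 kg m⁻³, so water volume = 6.124×10^15 / 999.8 = 6.125×10^12 m³.
Δh = 6.125×10^12 / 3.49×10^14 = 0.0176 m = 17.6 mm.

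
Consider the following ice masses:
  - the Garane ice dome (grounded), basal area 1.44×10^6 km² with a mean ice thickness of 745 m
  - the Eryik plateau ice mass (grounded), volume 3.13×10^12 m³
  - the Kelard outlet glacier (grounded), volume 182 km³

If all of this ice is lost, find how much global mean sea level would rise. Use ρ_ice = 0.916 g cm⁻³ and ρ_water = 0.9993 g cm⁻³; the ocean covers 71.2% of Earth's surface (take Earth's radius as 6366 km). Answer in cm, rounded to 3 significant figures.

Garane: ice volume = 1.44×10^6 km² × 745 m = 1.073×10^6 km³; 1.073×10^6 × (916/999.3) = 9.834×10^5 km³ of water.
Eryik: 3.13×10^12 m³ × (916/999.3) = 2.869×10^12 m³ of water.
Kelard: 182 km³ × (916/999.3) = 166.8 km³ of water.
Total added water ≈ 9.864×10^14 m³ over 3.63×10^14 m² → Δh = 2.72 m = 272 cm.

≈ 272 cm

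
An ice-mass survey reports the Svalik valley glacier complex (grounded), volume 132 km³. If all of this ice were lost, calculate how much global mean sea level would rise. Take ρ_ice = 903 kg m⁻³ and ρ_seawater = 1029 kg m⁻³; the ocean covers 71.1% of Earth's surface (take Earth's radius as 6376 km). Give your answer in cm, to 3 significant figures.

≈ 0.0319 cm

Svalik: 132 km³ × (903/1029) = 115.8 km³ of water.
Spread over 3.63×10^14 m² of ocean, Δh = 1.158×10^11 / 3.63×10^14 = 3.19×10^-4 m = 0.0319 cm.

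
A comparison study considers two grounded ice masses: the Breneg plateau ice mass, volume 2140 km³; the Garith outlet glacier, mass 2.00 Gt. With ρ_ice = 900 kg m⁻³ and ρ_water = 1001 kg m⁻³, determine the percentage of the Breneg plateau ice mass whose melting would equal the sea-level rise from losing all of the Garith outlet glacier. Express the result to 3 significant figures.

Equal sea-level rise means equal mass of meltwater, i.e. equal mass of ice lost.
Ice mass of Garith: 2.000×10^12 kg; ice mass of Breneg: 1.926×10^15 kg.
Fraction required = 2.000×10^12 / 1.926×10^15 = 1.04×10^-3 → 0.104 %.

≈ 0.104 %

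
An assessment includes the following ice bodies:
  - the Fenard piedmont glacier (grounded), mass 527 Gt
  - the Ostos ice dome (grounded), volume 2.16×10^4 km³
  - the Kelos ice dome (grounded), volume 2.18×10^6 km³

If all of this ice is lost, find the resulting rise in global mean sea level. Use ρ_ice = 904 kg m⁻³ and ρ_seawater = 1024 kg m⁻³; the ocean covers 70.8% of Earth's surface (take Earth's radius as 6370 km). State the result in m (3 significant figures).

Fenard: 527 Gt = 5.270×10^14 kg; dividing by ρ_w = 1024 kg m⁻³ gives 5.146×10^11 m³ of water.
Ostos: 2.16×10^4 km³ × (904/1024) = 1.907×10^4 km³ of water.
Kelos: 2.18×10^6 km³ × (904/1024) = 1.925×10^6 km³ of water.
Total added water ≈ 1.944×10^15 m³ over 3.61×10^14 m² → Δh = 5.39 m.

≈ 5.39 m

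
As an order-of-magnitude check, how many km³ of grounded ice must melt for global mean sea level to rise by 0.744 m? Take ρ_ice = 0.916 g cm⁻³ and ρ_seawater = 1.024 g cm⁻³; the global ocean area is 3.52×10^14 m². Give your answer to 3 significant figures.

≈ 2.93×10^5 km³

Required water volume = Δh × A = 0.744 m × 3.52×10^14 m² = 2.619×10^14 m³ = 2.619×10^5 km³.
Ice volume = water volume × ρ_w/ρ_ice = 2.619×10^5 × 1024/916 = 2.93×10^5 km³.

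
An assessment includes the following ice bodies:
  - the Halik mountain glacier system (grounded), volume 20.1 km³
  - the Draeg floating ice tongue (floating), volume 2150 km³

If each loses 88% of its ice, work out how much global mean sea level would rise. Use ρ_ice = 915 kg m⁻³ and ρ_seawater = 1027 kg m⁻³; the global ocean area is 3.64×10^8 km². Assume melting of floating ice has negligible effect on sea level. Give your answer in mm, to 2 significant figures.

Halik: 0.88 × 20.1 km³ × (915/1027) = 15.76 km³ of water.
The Draeg floating ice tongue is floating and already displaces its own weight of water, so its melt adds essentially nothing to sea level.
Total added water ≈ 1.576×10^10 m³ over 3.64×10^14 m² → Δh = 4.33×10^-5 m = 0.043 mm.

≈ 0.043 mm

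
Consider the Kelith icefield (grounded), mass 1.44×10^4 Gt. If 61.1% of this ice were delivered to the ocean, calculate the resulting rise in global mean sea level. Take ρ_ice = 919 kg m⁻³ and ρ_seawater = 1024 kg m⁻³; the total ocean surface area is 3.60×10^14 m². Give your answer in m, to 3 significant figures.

≈ 0.0239 m

Kelith: 0.611 × 1.44×10^4 Gt = 8.798×10^15 kg; dividing by ρ_w = 1024 kg m⁻³ gives 8.592×10^12 m³ of water.
Spread over 3.60×10^14 m² of ocean, Δh = 8.592×10^12 / 3.60×10^14 = 0.0239 m.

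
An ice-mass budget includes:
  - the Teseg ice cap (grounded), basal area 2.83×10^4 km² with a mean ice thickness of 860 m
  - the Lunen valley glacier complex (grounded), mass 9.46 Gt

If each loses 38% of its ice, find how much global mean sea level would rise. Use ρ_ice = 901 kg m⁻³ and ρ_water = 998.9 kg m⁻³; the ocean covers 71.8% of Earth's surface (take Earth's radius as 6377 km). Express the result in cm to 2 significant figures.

≈ 2.3 cm

Teseg: ice volume = 2.83×10^4 km² × 860 m = 2.434×10^4 km³; 0.38 × 2.434×10^4 × (901/998.9) = 8342 km³ of water.
Lunen: 0.38 × 9.46 Gt = 3.595×10^12 kg; dividing by ρ_w = 998.9 kg m⁻³ gives 3.599×10^9 m³ of water.
Total added water ≈ 8.346×10^12 m³ over 3.67×10^14 m² → Δh = 0.0227 m = 2.3 cm.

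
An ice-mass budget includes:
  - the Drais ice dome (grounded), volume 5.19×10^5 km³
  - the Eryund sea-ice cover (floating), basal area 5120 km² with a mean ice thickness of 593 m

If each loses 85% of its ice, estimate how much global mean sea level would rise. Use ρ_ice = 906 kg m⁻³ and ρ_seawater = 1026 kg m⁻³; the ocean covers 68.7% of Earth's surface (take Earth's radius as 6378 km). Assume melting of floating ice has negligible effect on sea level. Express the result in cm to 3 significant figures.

≈ 111 cm

Drais: 0.85 × 5.19×10^5 km³ × (906/1026) = 3.896×10^5 km³ of water.
The Eryund sea-ice cover is floating and already displaces its own weight of water, so its melt adds essentially nothing to sea level.
Total added water ≈ 3.896×10^14 m³ over 3.51×10^14 m² → Δh = 1.11 m = 111 cm.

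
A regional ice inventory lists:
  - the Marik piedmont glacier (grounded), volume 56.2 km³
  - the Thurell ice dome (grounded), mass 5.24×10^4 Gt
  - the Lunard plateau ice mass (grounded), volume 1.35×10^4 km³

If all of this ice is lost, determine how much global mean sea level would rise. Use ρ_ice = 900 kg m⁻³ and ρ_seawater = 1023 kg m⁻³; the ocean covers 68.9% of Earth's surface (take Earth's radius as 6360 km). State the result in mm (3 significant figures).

≈ 180 mm

Marik: 56.2 km³ × (900/1023) = 49.44 km³ of water.
Thurell: 5.24×10^4 Gt = 5.240×10^16 kg; dividing by ρ_w = 1023 kg m⁻³ gives 5.122×10^13 m³ of water.
Lunard: 1.35×10^4 km³ × (900/1023) = 1.188×10^4 km³ of water.
Total added water ≈ 6.315×10^13 m³ over 3.50×10^14 m² → Δh = 0.180 m = 180 mm.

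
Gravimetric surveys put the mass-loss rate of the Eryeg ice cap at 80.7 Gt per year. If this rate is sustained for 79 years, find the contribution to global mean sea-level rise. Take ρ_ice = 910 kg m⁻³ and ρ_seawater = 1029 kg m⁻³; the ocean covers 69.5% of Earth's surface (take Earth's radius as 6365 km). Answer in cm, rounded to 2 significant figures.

Total mass lost = 80.7 Gt/yr × 79 yr = 6375 Gt = 6.375×10^15 kg.
ρ_w = 1029 kg m⁻³, so water volume = 6.375×10^15 / 1029 = 6.196×10^12 m³.
Δh = 6.196×10^12 / 3.54×10^14 = 0.0175 m = 1.8 cm.

≈ 1.8 cm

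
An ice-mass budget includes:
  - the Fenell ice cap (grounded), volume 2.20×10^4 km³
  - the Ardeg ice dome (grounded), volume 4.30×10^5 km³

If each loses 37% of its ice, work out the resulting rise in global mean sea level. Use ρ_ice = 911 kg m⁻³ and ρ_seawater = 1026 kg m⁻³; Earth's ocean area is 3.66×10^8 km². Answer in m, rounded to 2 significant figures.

Fenell: 0.37 × 2.20×10^4 km³ × (911/1026) = 7228 km³ of water.
Ardeg: 0.37 × 4.30×10^5 km³ × (911/1026) = 1.413×10^5 km³ of water.
Total added water ≈ 1.485×10^14 m³ over 3.66×10^14 m² → Δh = 0.406 m.

≈ 0.41 m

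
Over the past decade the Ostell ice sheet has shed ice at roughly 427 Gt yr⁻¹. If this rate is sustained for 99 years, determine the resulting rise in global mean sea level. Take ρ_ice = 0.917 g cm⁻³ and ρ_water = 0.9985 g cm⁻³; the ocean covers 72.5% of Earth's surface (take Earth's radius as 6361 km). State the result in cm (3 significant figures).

Total mass lost = 427 Gt/yr × 99 yr = 4.227×10^4 Gt = 4.227×10^16 kg.
ρ_w = 0.9985 g cm⁻³ = 998.5 kg m⁻³, so water volume = 4.227×10^16 / 998.5 = 4.234×10^13 m³.
Δh = 4.234×10^13 / 3.69×10^14 = 0.115 m = 11.5 cm.

≈ 11.5 cm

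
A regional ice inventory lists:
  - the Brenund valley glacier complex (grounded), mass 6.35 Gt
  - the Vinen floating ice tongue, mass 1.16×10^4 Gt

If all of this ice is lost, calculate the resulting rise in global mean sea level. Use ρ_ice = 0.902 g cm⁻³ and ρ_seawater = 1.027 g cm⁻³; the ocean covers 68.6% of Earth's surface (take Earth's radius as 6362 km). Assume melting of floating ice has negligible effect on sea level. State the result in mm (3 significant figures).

≈ 0.0177 mm

Brenund: 6.35 Gt = 6.350×10^12 kg; dividing by ρ_w = 1.027 g cm⁻³ = 1027 kg m⁻³ gives 6.183×10^9 m³ of water.
The Vinen floating ice tongue is floating and already displaces its own weight of water, so its melt adds essentially nothing to sea level.
Total added water ≈ 6.183×10^9 m³ over 3.49×10^14 m² → Δh = 1.77×10^-5 m = 0.0177 mm.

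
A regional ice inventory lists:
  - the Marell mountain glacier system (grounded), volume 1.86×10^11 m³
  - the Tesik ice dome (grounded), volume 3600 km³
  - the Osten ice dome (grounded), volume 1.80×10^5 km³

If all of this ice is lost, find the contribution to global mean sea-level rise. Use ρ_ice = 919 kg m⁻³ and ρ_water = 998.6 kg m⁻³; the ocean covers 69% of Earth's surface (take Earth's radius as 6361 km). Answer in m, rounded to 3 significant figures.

≈ 0.482 m

Marell: 1.86×10^11 m³ × (919/998.6) = 1.712×10^11 m³ of water.
Tesik: 3600 km³ × (919/998.6) = 3313 km³ of water.
Osten: 1.80×10^5 km³ × (919/998.6) = 1.657×10^5 km³ of water.
Total added water ≈ 1.691×10^14 m³ over 3.51×10^14 m² → Δh = 0.482 m.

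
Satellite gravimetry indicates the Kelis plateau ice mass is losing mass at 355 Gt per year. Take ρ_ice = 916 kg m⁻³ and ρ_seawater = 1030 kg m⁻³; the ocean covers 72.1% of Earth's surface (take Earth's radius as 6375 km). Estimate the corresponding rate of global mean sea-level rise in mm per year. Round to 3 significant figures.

≈ 0.936 mm/yr

ρ_w = 1030 kg m⁻³. Annual water volume added = 355 Gt / ρ_w = 3.550×10^14 kg / 1030 kg m⁻³ = 3.447×10^11 m³.
Δh per year = 3.447×10^11 / 3.68×10^14 = 9.36×10^-4 m = 0.936 mm.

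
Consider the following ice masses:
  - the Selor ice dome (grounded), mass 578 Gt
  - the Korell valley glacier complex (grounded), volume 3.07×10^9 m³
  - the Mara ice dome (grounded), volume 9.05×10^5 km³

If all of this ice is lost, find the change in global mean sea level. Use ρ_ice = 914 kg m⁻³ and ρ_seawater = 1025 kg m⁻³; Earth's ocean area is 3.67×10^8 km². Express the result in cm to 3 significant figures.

≈ 220 cm

Selor: 578 Gt = 5.780×10^14 kg; dividing by ρ_w = 1025 kg m⁻³ gives 5.639×10^11 m³ of water.
Korell: 3.07×10^9 m³ × (914/1025) = 2.738×10^9 m³ of water.
Mara: 9.05×10^5 km³ × (914/1025) = 8.070×10^5 km³ of water.
Total added water ≈ 8.076×10^14 m³ over 3.67×10^14 m² → Δh = 2.20 m = 220 cm.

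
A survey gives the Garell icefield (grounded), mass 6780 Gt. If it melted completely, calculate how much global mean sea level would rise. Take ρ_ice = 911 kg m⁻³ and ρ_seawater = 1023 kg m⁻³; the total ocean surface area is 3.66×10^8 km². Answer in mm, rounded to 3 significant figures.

Garell: 6780 Gt = 6.780×10^15 kg; dividing by ρ_w = 1023 kg m⁻³ gives 6.628×10^12 m³ of water.
Spread over 3.66×10^14 m² of ocean, Δh = 6.628×10^12 / 3.66×10^14 = 0.0181 m = 18.1 mm.

≈ 18.1 mm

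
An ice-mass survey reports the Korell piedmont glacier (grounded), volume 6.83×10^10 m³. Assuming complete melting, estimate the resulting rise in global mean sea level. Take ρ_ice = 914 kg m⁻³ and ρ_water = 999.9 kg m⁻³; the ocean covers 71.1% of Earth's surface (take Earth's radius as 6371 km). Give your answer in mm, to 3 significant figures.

≈ 0.172 mm

Korell: 6.83×10^10 m³ × (914/999.9) = 6.243×10^10 m³ of water.
Spread over 3.63×10^14 m² of ocean, Δh = 6.243×10^10 / 3.63×10^14 = 1.72×10^-4 m = 0.172 mm.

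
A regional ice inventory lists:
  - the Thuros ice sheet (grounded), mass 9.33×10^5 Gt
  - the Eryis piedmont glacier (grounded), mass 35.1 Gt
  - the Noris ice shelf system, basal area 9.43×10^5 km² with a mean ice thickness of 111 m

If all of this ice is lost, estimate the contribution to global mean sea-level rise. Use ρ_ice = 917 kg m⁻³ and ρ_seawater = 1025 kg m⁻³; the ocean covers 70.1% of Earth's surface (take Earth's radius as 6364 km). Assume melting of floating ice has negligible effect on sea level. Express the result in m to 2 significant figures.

Thuros: 9.33×10^5 Gt = 9.330×10^17 kg; dividing by ρ_w = 1025 kg m⁻³ gives 9.102×10^14 m³ of water.
Eryis: 35.1 Gt = 3.510×10^13 kg; dividing by ρ_w = 1025 kg m⁻³ gives 3.424×10^10 m³ of water.
The Noris ice shelf system is floating and already displaces its own weight of water, so its melt adds essentially nothing to sea level.
Total added water ≈ 9.103×10^14 m³ over 3.57×10^14 m² → Δh = 2.55 m.

≈ 2.6 m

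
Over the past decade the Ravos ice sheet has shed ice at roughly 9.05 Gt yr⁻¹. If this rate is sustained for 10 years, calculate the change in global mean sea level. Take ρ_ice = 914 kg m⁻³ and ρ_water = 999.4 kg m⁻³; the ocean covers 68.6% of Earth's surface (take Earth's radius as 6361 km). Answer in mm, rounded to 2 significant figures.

≈ 0.26 mm

Total mass lost = 9.05 Gt/yr × 10 yr = 90.50 Gt = 9.050×10^13 kg.
ρ_w = 999.4 kg m⁻³, so water volume = 9.050×10^13 / 999.4 = 9.055×10^10 m³.
Δh = 9.055×10^10 / 3.49×10^14 = 2.60×10^-4 m = 0.26 mm.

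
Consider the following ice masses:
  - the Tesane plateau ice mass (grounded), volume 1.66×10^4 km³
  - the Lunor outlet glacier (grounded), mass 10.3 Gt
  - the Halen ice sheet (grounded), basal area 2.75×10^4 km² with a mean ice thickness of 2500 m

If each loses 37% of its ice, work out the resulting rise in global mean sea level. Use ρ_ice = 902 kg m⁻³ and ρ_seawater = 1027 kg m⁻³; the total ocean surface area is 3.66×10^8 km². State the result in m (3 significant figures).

≈ 0.0758 m

Tesane: 0.37 × 1.66×10^4 km³ × (902/1027) = 5394 km³ of water.
Lunor: 0.37 × 10.3 Gt = 3.811×10^12 kg; dividing by ρ_w = 1027 kg m⁻³ gives 3.711×10^9 m³ of water.
Halen: ice volume = 2.75×10^4 km² × 2500 m = 6.875×10^4 km³; 0.37 × 6.875×10^4 × (902/1027) = 2.234×10^4 km³ of water.
Total added water ≈ 2.774×10^13 m³ over 3.66×10^14 m² → Δh = 0.0758 m.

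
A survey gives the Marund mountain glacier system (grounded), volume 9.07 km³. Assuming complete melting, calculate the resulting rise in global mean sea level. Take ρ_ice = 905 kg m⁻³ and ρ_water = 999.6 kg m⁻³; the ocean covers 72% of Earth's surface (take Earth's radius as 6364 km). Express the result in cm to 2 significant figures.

≈ 2.2×10^-3 cm

Marund: 9.07 km³ × (905/999.6) = 8.212 km³ of water.
Spread over 3.66×10^14 m² of ocean, Δh = 8.212×10^9 / 3.66×10^14 = 2.24×10^-5 m = 2.2×10^-3 cm.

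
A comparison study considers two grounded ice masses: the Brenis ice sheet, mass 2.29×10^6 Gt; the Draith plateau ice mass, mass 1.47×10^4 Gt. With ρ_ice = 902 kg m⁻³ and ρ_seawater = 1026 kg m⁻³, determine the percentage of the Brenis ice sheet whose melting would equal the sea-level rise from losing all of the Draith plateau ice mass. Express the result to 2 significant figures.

≈ 0.64 %

Equal sea-level rise means equal mass of meltwater, i.e. equal mass of ice lost.
Ice mass of Draith: 1.470×10^16 kg; ice mass of Brenis: 2.290×10^18 kg.
Fraction required = 1.470×10^16 / 2.290×10^18 = 6.42×10^-3 → 0.64 %.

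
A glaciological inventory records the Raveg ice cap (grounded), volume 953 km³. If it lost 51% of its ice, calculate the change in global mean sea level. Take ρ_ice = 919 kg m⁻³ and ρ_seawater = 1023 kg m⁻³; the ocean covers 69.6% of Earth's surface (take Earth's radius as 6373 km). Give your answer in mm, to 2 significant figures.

Raveg: 0.51 × 953 km³ × (919/1023) = 436.6 km³ of water.
Spread over 3.55×10^14 m² of ocean, Δh = 4.366×10^11 / 3.55×10^14 = 1.23×10^-3 m = 1.2 mm.

≈ 1.2 mm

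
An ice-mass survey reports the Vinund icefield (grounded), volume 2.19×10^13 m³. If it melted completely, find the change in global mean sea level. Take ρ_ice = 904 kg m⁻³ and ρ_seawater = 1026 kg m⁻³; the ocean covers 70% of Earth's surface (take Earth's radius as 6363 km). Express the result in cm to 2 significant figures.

≈ 5.4 cm

Vinund: 2.19×10^13 m³ × (904/1026) = 1.930×10^13 m³ of water.
Spread over 3.56×10^14 m² of ocean, Δh = 1.930×10^13 / 3.56×10^14 = 0.0542 m = 5.4 cm.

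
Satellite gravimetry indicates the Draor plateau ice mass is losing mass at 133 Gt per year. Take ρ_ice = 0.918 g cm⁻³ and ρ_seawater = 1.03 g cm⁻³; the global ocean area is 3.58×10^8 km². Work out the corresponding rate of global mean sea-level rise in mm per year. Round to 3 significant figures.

≈ 0.361 mm/yr

ρ_w = 1.03 g cm⁻³ = 1030 kg m⁻³. Annual water volume added = 133 Gt / ρ_w = 1.330×10^14 kg / 1030 kg m⁻³ = 1.291×10^11 m³.
Δh per year = 1.291×10^11 / 3.58×10^14 = 3.61×10^-4 m = 0.361 mm.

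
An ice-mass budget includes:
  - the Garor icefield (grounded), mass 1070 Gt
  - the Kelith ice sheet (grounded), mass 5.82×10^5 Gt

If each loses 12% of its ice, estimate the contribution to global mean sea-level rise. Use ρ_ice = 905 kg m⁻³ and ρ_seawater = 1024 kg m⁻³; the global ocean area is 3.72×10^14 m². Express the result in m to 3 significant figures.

Garor: 0.12 × 1070 Gt = 1.284×10^14 kg; dividing by ρ_w = 1024 kg m⁻³ gives 1.254×10^11 m³ of water.
Kelith: 0.12 × 5.82×10^5 Gt = 6.984×10^16 kg; dividing by ρ_w = 1024 kg m⁻³ gives 6.820×10^13 m³ of water.
Total added water ≈ 6.833×10^13 m³ over 3.72×10^14 m² → Δh = 0.184 m.

≈ 0.184 m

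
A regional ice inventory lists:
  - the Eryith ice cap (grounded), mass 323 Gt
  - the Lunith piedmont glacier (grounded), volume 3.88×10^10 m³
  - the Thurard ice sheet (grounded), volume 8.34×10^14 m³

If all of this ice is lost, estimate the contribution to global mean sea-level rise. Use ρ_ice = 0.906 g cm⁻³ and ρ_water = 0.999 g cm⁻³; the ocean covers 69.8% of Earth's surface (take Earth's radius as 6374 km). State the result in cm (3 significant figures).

≈ 212 cm

Eryith: 323 Gt = 3.230×10^14 kg; dividing by ρ_w = 0.999 g cm⁻³ = 999 kg m⁻³ gives 3.233×10^11 m³ of water.
Lunith: 3.88×10^10 m³ × (906/999) = 3.519×10^10 m³ of water.
Thurard: 8.34×10^14 m³ × (906/999) = 7.564×10^14 m³ of water.
Total added water ≈ 7.567×10^14 m³ over 3.56×10^14 m² → Δh = 2.12 m = 212 cm.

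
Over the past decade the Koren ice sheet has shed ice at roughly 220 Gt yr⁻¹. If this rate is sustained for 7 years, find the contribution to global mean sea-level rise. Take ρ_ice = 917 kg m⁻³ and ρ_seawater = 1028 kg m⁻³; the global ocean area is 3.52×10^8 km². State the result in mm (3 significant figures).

≈ 4.26 mm

Total mass lost = 220 Gt/yr × 7 yr = 1540 Gt = 1.540×10^15 kg.
ρ_w = 1028 kg m⁻³, so water volume = 1.540×10^15 / 1028 = 1.498×10^12 m³.
Δh = 1.498×10^12 / 3.52×10^14 = 4.26×10^-3 m = 4.26 mm.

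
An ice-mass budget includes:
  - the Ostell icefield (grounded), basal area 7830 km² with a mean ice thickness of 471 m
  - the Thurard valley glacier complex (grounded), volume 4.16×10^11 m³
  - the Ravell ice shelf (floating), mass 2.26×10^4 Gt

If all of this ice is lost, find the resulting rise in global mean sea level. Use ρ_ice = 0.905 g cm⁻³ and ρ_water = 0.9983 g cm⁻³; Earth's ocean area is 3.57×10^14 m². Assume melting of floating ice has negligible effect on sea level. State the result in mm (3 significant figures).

Ostell: ice volume = 7830 km² × 471 m = 3688 km³; 3688 × (905/998.3) = 3343 km³ of water.
Thurard: 4.16×10^11 m³ × (905/998.3) = 3.771×10^11 m³ of water.
The Ravell ice shelf is floating and already displaces its own weight of water, so its melt adds essentially nothing to sea level.
Total added water ≈ 3.720×10^12 m³ over 3.57×10^14 m² → Δh = 0.0104 m = 10.4 mm.

≈ 10.4 mm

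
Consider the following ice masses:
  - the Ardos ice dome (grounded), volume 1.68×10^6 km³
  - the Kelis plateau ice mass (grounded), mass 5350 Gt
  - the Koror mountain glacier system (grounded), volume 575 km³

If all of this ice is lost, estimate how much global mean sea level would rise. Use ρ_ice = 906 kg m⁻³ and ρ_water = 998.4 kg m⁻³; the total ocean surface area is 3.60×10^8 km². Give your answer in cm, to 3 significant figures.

≈ 425 cm

Ardos: 1.68×10^6 km³ × (906/998.4) = 1.525×10^6 km³ of water.
Kelis: 5350 Gt = 5.350×10^15 kg; dividing by ρ_w = 998.4 kg m⁻³ gives 5.359×10^12 m³ of water.
Koror: 575 km³ × (906/998.4) = 521.8 km³ of water.
Total added water ≈ 1.530×10^15 m³ over 3.60×10^14 m² → Δh = 4.25 m = 425 cm.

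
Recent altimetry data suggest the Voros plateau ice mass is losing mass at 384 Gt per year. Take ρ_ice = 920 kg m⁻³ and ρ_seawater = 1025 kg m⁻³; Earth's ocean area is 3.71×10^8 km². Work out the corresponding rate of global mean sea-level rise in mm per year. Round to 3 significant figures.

≈ 1.01 mm/yr

ρ_w = 1025 kg m⁻³. Annual water volume added = 384 Gt / ρ_w = 3.840×10^14 kg / 1025 kg m⁻³ = 3.746×10^11 m³.
Δh per year = 3.746×10^11 / 3.71×10^14 = 1.01×10^-3 m = 1.01 mm.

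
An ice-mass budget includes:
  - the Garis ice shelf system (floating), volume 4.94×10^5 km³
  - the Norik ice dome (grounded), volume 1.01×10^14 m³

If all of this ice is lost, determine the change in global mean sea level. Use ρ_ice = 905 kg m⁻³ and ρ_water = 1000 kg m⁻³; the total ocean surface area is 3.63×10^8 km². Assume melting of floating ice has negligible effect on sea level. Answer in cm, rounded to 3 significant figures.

The Garis ice shelf system is floating and already displaces its own weight of water, so its melt adds essentially nothing to sea level.
Norik: 1.01×10^14 m³ × (905/1000) = 9.140×10^13 m³ of water.
Total added water ≈ 9.140×10^13 m³ over 3.63×10^14 m² → Δh = 0.252 m = 25.2 cm.

≈ 25.2 cm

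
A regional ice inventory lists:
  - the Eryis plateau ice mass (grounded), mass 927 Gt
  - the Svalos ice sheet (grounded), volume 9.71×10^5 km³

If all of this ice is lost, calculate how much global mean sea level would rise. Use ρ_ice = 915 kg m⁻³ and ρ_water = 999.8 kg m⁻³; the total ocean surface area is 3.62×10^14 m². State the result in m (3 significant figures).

Eryis: 927 Gt = 9.270×10^14 kg; dividing by ρ_w = 999.8 kg m⁻³ gives 9.272×10^11 m³ of water.
Svalos: 9.71×10^5 km³ × (915/999.8) = 8.886×10^5 km³ of water.
Total added water ≈ 8.896×10^14 m³ over 3.62×10^14 m² → Δh = 2.46 m.

≈ 2.46 m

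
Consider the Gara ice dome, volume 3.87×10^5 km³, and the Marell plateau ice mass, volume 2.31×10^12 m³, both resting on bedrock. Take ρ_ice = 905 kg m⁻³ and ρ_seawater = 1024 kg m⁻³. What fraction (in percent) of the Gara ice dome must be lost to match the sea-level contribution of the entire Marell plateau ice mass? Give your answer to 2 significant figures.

≈ 0.60 %

Equal sea-level rise means equal mass of meltwater, i.e. equal mass of ice lost.
Ice mass of Marell: 2.091×10^15 kg; ice mass of Gara: 3.502×10^17 kg.
Fraction required = 2.091×10^15 / 3.502×10^17 = 5.97×10^-3 → 0.60 %.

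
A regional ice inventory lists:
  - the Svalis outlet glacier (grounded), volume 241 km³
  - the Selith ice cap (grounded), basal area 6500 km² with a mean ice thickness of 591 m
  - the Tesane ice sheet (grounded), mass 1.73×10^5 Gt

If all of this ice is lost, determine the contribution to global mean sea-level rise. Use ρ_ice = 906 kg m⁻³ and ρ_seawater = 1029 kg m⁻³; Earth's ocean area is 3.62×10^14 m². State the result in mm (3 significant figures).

≈ 474 mm

Svalis: 241 km³ × (906/1029) = 212.2 km³ of water.
Selith: ice volume = 6500 km² × 591 m = 3842 km³; 3842 × (906/1029) = 3382 km³ of water.
Tesane: 1.73×10^5 Gt = 1.730×10^17 kg; dividing by ρ_w = 1029 kg m⁻³ gives 1.681×10^14 m³ of water.
Total added water ≈ 1.717×10^14 m³ over 3.62×10^14 m² → Δh = 0.474 m = 474 mm.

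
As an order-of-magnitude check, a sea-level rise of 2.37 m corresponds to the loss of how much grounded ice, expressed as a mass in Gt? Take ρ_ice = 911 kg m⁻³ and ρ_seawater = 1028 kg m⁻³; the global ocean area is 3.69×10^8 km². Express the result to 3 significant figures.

≈ 8.99×10^5 Gt

Required water volume = Δh × A = 2.37 m × 3.69×10^14 m² = 8.745×10^14 m³.
ρ_w = 1028 kg m⁻³, so the mass of water = 8.745×10^14 m³ × 1028 kg m⁻³ = 8.990×10^17 kg = 8.99×10^5 Gt (and the same mass of ice, by conservation).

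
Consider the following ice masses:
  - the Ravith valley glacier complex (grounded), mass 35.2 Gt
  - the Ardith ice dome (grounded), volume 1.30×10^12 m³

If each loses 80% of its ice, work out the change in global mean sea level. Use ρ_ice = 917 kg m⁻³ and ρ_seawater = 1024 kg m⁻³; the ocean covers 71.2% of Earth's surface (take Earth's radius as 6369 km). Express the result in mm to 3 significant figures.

Ravith: 0.8 × 35.2 Gt = 2.816×10^13 kg; dividing by ρ_w = 1024 kg m⁻³ gives 2.750×10^10 m³ of water.
Ardith: 0.8 × 1.30×10^12 m³ × (917/1024) = 9.313×10^11 m³ of water.
Total added water ≈ 9.588×10^11 m³ over 3.63×10^14 m² → Δh = 2.64×10^-3 m = 2.64 mm.

≈ 2.64 mm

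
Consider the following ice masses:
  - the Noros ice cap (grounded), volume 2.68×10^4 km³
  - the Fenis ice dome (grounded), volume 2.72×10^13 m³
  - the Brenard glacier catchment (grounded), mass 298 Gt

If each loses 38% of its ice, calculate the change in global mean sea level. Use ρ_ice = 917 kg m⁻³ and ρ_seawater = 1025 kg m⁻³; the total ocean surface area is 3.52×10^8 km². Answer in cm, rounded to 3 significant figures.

≈ 5.25 cm

Noros: 0.38 × 2.68×10^4 km³ × (917/1025) = 9111 km³ of water.
Fenis: 0.38 × 2.72×10^13 m³ × (917/1025) = 9.247×10^12 m³ of water.
Brenard: 0.38 × 298 Gt = 1.132×10^14 kg; dividing by ρ_w = 1025 kg m⁻³ gives 1.105×10^11 m³ of water.
Total added water ≈ 1.847×10^13 m³ over 3.52×10^14 m² → Δh = 0.0525 m = 5.25 cm.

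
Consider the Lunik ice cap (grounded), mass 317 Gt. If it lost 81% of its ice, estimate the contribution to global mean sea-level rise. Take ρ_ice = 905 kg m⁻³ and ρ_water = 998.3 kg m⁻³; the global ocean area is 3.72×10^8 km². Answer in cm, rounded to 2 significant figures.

≈ 0.069 cm

Lunik: 0.81 × 317 Gt = 2.568×10^14 kg; dividing by ρ_w = 998.3 kg m⁻³ gives 2.572×10^11 m³ of water.
Spread over 3.72×10^14 m² of ocean, Δh = 2.572×10^11 / 3.72×10^14 = 6.91×10^-4 m = 0.069 cm.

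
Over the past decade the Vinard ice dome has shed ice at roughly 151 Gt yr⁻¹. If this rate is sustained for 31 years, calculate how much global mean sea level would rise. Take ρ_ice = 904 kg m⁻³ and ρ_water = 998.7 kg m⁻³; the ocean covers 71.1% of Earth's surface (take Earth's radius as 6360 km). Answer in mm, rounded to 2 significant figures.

Total mass lost = 151 Gt/yr × 31 yr = 4681 Gt = 4.681×10^15 kg.
ρ_w = 998.7 kg m⁻³, so water volume = 4.681×10^15 / 998.7 = 4.687×10^12 m³.
Δh = 4.687×10^12 / 3.61×10^14 = 0.0130 m = 13 mm.

≈ 13 mm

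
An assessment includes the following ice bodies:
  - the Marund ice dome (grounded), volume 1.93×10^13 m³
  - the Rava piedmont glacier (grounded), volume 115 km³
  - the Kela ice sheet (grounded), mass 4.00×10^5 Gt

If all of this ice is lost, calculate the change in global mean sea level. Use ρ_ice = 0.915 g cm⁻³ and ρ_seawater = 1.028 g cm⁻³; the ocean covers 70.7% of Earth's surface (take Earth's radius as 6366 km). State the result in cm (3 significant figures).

≈ 113 cm

Marund: 1.93×10^13 m³ × (915/1028) = 1.718×10^13 m³ of water.
Rava: 115 km³ × (915/1028) = 102.4 km³ of water.
Kela: 4.00×10^5 Gt = 4.000×10^17 kg; dividing by ρ_w = 1.028 g cm⁻³ = 1028 kg m⁻³ gives 3.891×10^14 m³ of water.
Total added water ≈ 4.064×10^14 m³ over 3.60×10^14 m² → Δh = 1.13 m = 113 cm.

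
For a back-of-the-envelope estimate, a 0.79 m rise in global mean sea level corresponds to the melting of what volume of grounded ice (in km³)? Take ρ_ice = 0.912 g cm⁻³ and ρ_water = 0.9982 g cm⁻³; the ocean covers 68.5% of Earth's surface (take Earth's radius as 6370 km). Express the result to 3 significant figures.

Required water volume = Δh × A = 0.79 m × 3.49×10^14 m² = 2.759×10^14 m³ = 2.759×10^5 km³.
Ice volume = water volume × ρ_w/ρ_ice = 2.759×10^5 × 998.2/912 = 3.02×10^5 km³.

≈ 3.02×10^5 km³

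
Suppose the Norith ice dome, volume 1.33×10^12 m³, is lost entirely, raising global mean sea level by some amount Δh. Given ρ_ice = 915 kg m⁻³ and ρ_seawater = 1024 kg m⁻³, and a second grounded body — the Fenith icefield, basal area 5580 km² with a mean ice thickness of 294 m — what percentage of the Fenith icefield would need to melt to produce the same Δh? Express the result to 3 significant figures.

Equal sea-level rise means equal mass of meltwater, i.e. equal mass of ice lost.
Ice mass of Norith: 1.217×10^15 kg; ice mass of Fenith: 1.501×10^15 kg.
Fraction required = 1.217×10^15 / 1.501×10^15 = 0.811 → 81.1 %.

≈ 81.1 %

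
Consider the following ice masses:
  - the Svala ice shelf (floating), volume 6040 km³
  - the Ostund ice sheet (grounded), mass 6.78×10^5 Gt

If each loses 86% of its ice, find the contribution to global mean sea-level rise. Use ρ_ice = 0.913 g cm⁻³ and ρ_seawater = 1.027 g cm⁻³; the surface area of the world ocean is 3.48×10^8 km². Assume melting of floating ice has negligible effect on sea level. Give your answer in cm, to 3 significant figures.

≈ 163 cm

The Svala ice shelf is floating and already displaces its own weight of water, so its melt adds essentially nothing to sea level.
Ostund: 0.86 × 6.78×10^5 Gt = 5.831×10^17 kg; dividing by ρ_w = 1.027 g cm⁻³ = 1027 kg m⁻³ gives 5.678×10^14 m³ of water.
Total added water ≈ 5.678×10^14 m³ over 3.48×10^14 m² → Δh = 1.63 m = 163 cm.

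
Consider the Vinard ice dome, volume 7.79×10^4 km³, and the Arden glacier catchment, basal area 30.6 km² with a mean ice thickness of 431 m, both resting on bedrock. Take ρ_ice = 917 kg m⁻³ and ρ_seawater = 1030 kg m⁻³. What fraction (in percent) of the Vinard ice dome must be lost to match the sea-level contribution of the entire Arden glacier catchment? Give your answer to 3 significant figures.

Equal sea-level rise means equal mass of meltwater, i.e. equal mass of ice lost.
Ice mass of Arden: 1.209×10^13 kg; ice mass of Vinard: 7.143×10^16 kg.
Fraction required = 1.209×10^13 / 7.143×10^16 = 1.69×10^-4 → 0.0169 %.

≈ 0.0169 %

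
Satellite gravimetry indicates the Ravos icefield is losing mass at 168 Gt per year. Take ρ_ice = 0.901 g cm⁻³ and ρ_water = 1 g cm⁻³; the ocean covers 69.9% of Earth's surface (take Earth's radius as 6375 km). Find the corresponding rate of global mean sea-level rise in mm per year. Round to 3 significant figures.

ρ_w = 1 g cm⁻³ = 1000 kg m⁻³. Annual water volume added = 168 Gt / ρ_w = 1.680×10^14 kg / 1000 kg m⁻³ = 1.680×10^11 m³.
Δh per year = 1.680×10^11 / 3.57×10^14 = 4.71×10^-4 m = 0.471 mm.

≈ 0.471 mm/yr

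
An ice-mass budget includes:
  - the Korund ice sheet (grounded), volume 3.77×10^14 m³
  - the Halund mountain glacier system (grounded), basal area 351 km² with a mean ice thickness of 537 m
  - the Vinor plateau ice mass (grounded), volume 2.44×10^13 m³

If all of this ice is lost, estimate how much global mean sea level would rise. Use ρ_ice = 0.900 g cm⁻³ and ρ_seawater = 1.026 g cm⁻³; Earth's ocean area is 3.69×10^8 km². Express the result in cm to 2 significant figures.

≈ 95 cm

Korund: 3.77×10^14 m³ × (900/1026) = 3.307×10^14 m³ of water.
Halund: ice volume = 351 km² × 537 m = 188.5 km³; 188.5 × (900/1026) = 165.3 km³ of water.
Vinor: 2.44×10^13 m³ × (900/1026) = 2.140×10^13 m³ of water.
Total added water ≈ 3.523×10^14 m³ over 3.69×10^14 m² → Δh = 0.955 m = 95 cm.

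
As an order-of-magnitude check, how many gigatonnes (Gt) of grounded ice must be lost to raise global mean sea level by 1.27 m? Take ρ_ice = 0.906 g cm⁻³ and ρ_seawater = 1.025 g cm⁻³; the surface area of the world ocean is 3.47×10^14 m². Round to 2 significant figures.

≈ 4.5×10^5 Gt

Required water volume = Δh × A = 1.27 m × 3.47×10^14 m² = 4.407×10^14 m³.
ρ_w = 1.025 g cm⁻³ = 1025 kg m⁻³, so the mass of water = 4.407×10^14 m³ × 1025 kg m⁻³ = 4.517×10^17 kg = 4.5×10^5 Gt (and the same mass of ice, by conservation).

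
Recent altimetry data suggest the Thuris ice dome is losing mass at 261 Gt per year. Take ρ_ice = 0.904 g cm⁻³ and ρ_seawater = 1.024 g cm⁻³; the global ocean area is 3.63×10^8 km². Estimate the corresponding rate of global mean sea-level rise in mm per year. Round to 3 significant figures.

≈ 0.702 mm/yr

ρ_w = 1.024 g cm⁻³ = 1024 kg m⁻³. Annual water volume added = 261 Gt / ρ_w = 2.610×10^14 kg / 1024 kg m⁻³ = 2.549×10^11 m³.
Δh per year = 2.549×10^11 / 3.63×10^14 = 7.02×10^-4 m = 0.702 mm.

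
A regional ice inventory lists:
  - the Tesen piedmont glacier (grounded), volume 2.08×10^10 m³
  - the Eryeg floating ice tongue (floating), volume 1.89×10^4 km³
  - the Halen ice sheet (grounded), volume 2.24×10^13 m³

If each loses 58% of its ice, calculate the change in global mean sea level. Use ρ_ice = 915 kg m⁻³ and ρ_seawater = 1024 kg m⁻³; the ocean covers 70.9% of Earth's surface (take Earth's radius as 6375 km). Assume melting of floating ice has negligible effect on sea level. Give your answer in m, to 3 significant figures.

≈ 0.0321 m

Tesen: 0.58 × 2.08×10^10 m³ × (915/1024) = 1.078×10^10 m³ of water.
The Eryeg floating ice tongue is floating and already displaces its own weight of water, so its melt adds essentially nothing to sea level.
Halen: 0.58 × 2.24×10^13 m³ × (915/1024) = 1.161×10^13 m³ of water.
Total added water ≈ 1.162×10^13 m³ over 3.62×10^14 m² → Δh = 0.0321 m.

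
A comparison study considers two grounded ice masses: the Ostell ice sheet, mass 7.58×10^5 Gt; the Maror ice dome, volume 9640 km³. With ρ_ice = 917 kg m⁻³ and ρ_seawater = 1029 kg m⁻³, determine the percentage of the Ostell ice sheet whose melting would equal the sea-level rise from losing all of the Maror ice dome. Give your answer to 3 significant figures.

≈ 1.17 %

Equal sea-level rise means equal mass of meltwater, i.e. equal mass of ice lost.
Ice mass of Maror: 8.840×10^15 kg; ice mass of Ostell: 7.580×10^17 kg.
Fraction required = 8.840×10^15 / 7.580×10^17 = 0.0117 → 1.17 %.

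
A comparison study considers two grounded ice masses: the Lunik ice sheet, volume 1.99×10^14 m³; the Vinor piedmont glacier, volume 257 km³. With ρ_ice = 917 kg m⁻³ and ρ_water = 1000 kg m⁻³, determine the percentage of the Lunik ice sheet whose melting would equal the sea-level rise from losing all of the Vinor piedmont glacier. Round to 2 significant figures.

≈ 0.13 %

Equal sea-level rise means equal mass of meltwater, i.e. equal mass of ice lost.
Ice mass of Vinor: 2.357×10^14 kg; ice mass of Lunik: 1.825×10^17 kg.
Fraction required = 2.357×10^14 / 1.825×10^17 = 1.29×10^-3 → 0.13 %.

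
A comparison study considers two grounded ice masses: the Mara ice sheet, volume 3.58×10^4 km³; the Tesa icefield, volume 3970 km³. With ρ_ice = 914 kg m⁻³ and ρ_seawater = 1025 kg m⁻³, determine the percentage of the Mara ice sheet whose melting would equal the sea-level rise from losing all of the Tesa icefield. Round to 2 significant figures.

≈ 11 %

Equal sea-level rise means equal mass of meltwater, i.e. equal mass of ice lost.
Ice mass of Tesa: 3.629×10^15 kg; ice mass of Mara: 3.272×10^16 kg.
Fraction required = 3.629×10^15 / 3.272×10^16 = 0.111 → 11 %.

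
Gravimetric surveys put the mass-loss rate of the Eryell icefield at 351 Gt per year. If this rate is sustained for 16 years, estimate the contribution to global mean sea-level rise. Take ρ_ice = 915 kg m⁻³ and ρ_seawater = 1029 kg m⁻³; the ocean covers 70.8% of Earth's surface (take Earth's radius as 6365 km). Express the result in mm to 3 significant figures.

≈ 15.1 mm

Total mass lost = 351 Gt/yr × 16 yr = 5616 Gt = 5.616×10^15 kg.
ρ_w = 1029 kg m⁻³, so water volume = 5.616×10^15 / 1029 = 5.458×10^12 m³.
Δh = 5.458×10^12 / 3.60×10^14 = 0.0151 m = 15.1 mm.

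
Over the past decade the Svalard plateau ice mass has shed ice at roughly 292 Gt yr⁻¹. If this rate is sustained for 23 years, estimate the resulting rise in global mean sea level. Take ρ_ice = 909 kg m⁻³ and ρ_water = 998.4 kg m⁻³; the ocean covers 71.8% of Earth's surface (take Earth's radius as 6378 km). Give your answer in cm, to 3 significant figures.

Total mass lost = 292 Gt/yr × 23 yr = 6716 Gt = 6.716×10^15 kg.
ρ_w = 998.4 kg m⁻³, so water volume = 6.716×10^15 / 998.4 = 6.727×10^12 m³.
Δh = 6.727×10^12 / 3.67×10^14 = 0.0183 m = 1.83 cm.

≈ 1.83 cm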